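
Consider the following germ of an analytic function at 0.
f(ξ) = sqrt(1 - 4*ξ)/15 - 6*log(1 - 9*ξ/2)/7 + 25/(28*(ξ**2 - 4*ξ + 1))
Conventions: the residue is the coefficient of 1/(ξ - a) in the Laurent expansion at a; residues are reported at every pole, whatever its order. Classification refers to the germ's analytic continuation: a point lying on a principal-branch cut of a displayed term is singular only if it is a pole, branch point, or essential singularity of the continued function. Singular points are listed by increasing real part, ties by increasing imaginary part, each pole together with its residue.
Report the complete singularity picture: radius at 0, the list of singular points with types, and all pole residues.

Radius of convergence at 0: 2/9.
At 2/9: a logarithmic branch point.
At 1/4: an algebraic (square-root) branch point.
At 2 - sqrt(3): a pole of order 1; residue -(25/168)*sqrt(3).
At 2 + sqrt(3): a pole of order 1; residue (25/168)*sqrt(3).

Denominator factor (ξ**2 - 4*ξ + 1): discriminant 12, real irrational roots 2 + sqrt(3) and 2 - sqrt(3); poles of order 1, moduli 2 + sqrt(3) and 2 - sqrt(3).
Branch term (-6/7)*log(1 - ξ/(2/9)): its argument vanishes at ξ = 2/9, a logarithmic branch point, modulus 2/9.
Branch term (1/15)*sqrt(1 - ξ/(1/4)): its argument vanishes at ξ = 1/4, a square-root branch point, modulus 1/4.
The radius of convergence is the smallest modulus among the singular points: 2/9.
The branch terms are analytic at 2 - sqrt(3) and contribute nothing to the residue; only the rational part matters.
The factor ξ**2 - 4*ξ + 1 splits as (ξ - a)(ξ - a') with a = 2 - sqrt(3), a' = 2 + sqrt(3). At the order-1 pole a set g(ξ) = (ξ - a)*(rational part) = [25/28] / (ξ - a').
Simple pole: residue = g(a) at a = 2 - sqrt(3), which is -(25/168)*sqrt(3).
The branch terms are analytic at 2 + sqrt(3) and contribute nothing to the residue; only the rational part matters.
The factor ξ**2 - 4*ξ + 1 splits as (ξ - a)(ξ - a') with a = 2 + sqrt(3), a' = 2 - sqrt(3). At the order-1 pole a set g(ξ) = (ξ - a)*(rational part) = [25/28] / (ξ - a').
Simple pole: residue = g(a) at a = 2 + sqrt(3), which is (25/168)*sqrt(3).
List the singular points by increasing real part (a conjugate pair: the negative imaginary part first).


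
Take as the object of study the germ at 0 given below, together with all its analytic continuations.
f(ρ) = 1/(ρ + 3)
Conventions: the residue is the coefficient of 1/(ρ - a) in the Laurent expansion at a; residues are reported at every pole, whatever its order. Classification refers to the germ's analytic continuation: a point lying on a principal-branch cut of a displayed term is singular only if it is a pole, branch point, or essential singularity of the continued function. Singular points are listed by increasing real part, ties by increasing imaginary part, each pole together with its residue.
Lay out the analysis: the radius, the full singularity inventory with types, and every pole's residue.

Denominator factor (ρ + 3): pole of order 1 at -3, modulus 3.
The radius of convergence is the smallest modulus among the singular points: 3.
At the order-1 pole -3 set g(ρ) = (ρ - (-3))*f(ρ) = 1.
Simple pole: residue = g(a) at a = -3, which is 1.

Radius of convergence at 0: 3.
At -3: a pole of order 1; residue 1.


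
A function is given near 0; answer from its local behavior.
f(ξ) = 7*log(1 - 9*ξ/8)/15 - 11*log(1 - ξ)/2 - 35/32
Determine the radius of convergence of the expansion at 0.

The radius of convergence is 8/9.

Branch term (7/15)*log(1 - ξ/(8/9)): its argument vanishes at ξ = 8/9, a logarithmic branch point, modulus 8/9.
Branch term (-11/2)*log(1 - ξ/(1)): its argument vanishes at ξ = 1, a logarithmic branch point, modulus 1.
The radius of convergence is the smallest modulus among the singular points: 8/9.


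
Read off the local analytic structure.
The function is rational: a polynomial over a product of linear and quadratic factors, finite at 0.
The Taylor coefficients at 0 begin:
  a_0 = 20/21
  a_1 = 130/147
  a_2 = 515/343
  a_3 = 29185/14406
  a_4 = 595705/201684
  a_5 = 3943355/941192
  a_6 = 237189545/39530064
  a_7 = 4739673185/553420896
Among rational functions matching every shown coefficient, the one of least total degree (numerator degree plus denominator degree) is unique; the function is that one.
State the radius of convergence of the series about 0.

No rational of total degree below 2 reproduces all 8 coefficients; solving the [0/2] Pade equations on them gives f(z) = -4/(3*(z - 7/10)*(z + 2)), whose expansion matches every shown term.
Denominator factor (z - 7/10): pole of order 1 at 7/10, modulus 7/10.
Denominator factor (z + 2): pole of order 1 at -2, modulus 2.
The radius of convergence is the smallest modulus among the singular points: 7/10.

The radius of convergence is 7/10.


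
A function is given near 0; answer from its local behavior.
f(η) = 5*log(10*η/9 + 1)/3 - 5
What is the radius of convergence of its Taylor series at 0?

Branch term (5/3)*log(1 - η/(-9/10)): its argument vanishes at η = -9/10, a logarithmic branch point, modulus 9/10.
The radius of convergence is the smallest modulus among the singular points: 9/10.

The radius of convergence is 9/10.


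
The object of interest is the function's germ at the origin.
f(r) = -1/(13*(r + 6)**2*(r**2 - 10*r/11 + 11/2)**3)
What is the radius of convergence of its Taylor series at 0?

The radius of convergence is (1/2)*sqrt(22).

Denominator factor (r + 6)^2: pole of order 2 at -6, modulus 6.
Denominator factor (r**2 - 10*r/11 + 11/2)^3: discriminant -2562/121, complex-conjugate roots (5/11) + ((1/22)*sqrt(2562))*i and (5/11) - ((1/22)*sqrt(2562))*i; poles of order 3, moduli (1/2)*sqrt(22) and (1/2)*sqrt(22).
The radius of convergence is the smallest modulus among the singular points: (1/2)*sqrt(22).


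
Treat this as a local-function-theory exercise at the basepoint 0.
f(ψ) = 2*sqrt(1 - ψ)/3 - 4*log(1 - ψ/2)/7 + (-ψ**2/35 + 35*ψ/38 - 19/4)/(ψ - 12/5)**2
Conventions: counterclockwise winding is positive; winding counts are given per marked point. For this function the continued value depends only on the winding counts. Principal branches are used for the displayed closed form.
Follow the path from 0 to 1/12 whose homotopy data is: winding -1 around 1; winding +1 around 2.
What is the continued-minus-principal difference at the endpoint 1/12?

The rational part is single-valued and drops out of the difference; each branch term changes only by its own monodromy.
(-4/7)*log(1 - ψ/(2)): each positive loop around 2 adds 2*pi*i to the log, so winding +1 contributes (-4/7)*(1)*2*pi*i = -(8/7)*pi*i.
(2/3)*sqrt(1 - ψ/(1)): winding -1 is odd, the square root flips sign, contributing -2*(2/3)*sqrt(1 - (1/12)/(1)) = -2*(2/3)*sqrt(11/12) = -(2/9)*sqrt(33).
Summing the contributions at ψ = 1/12 gives (-(2/9)*sqrt(33)) - ((8/7)*pi)*i.

Continued minus principal equals (-(2/9)*sqrt(33)) - ((8/7)*pi)*i.


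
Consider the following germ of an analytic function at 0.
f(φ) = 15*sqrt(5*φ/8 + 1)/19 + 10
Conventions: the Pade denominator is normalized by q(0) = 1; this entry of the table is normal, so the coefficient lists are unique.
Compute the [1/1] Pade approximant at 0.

Taylor coefficients needed (expand at 0): a_0 = 205/19, a_1 = 75/304, a_2 = -375/9728.
Write the denominator as Q(φ) = 1 + q1*φ. Requiring Q*f - P = O(φ^3) with deg P <= 1 kills the coefficients of φ^2..φ^2 in Q*f:
  φ^2: a_2 + q1*a_1 = 0, i.e. -375/9728 + (75/304)*q1 = 0.
Solving this linear system: q1 = 5/32.
The numerator is Q*f truncated at degree 1: P0 = a_0 = 205/19; P1 = a_1 + q1*a_0 = 1175/608.

The Pade approximant has numerator coefficients [205/19, 1175/608]; denominator coefficients [1, 5/32].


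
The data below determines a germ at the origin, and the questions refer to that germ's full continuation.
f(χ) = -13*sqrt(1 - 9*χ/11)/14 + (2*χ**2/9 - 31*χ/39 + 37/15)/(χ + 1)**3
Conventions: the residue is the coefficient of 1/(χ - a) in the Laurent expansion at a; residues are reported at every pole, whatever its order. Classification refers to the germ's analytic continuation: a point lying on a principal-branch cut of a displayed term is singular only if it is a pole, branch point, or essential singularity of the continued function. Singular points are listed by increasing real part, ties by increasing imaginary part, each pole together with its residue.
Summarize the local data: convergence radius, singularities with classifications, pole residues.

Radius of convergence at 0: 1.
At -1: a pole of order 3; residue 2/9.
At 11/9: an algebraic (square-root) branch point.

Denominator factor (χ + 1)^3: pole of order 3 at -1, modulus 1.
Branch term (-13/14)*sqrt(1 - χ/(11/9)): its argument vanishes at χ = 11/9, a square-root branch point, modulus 11/9.
The radius of convergence is the smallest modulus among the singular points: 1.
The branch term is analytic at -1 and contributes nothing to the residue; only the rational part matters.
At the order-3 pole -1 set g(χ) = (χ - (-1))^3*(rational part) = 2*χ**2/9 - 31*χ/39 + 37/15.
Order-3 pole: residue = g''(a)/2; g''(-1) = 4/9, so the residue is 2/9.
List the singular points by increasing real part (a conjugate pair: the negative imaginary part first).


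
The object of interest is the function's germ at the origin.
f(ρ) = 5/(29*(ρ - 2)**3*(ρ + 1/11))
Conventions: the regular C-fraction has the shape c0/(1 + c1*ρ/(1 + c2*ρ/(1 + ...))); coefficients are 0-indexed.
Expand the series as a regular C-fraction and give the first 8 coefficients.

The regular C-fraction coefficients are [-55/232, 19/2, 63/38, -1367/1197, 53941/344484, -6529383/15523652, 14555816/294236799, -31229/103641].

Taylor coefficients (expand at 0): a_0 = -55/232, a_1 = 1045/464, a_2 = -2915/116, a_3 = 256245/928, a_4 = -11275605/3712, a_5 = 248062155/7424, a_6 = -2728684475/7424, a_7 = 15007764365/3712.
c0 = a_0 = -55/232. Peel one level at a time: if S = 1 + c*ρ/S' with S'(0) = 1, then c is the ρ-coefficient of S and S' = c*ρ/(S - 1).
S_1 = c0/f = 1 + (19/2)*ρ + (-63/4)*ρ^2 + ...; c1 = 19/2.
S_2 = c1*ρ/(S_1 - 1) = 1 + (63/38)*ρ + (1367/722)*ρ^2 + ...; c2 = 63/38.
S_3 = c2*ρ/(S_2 - 1) = 1 + (-1367/1197)*ρ + (2839/15876)*ρ^2 + ...; c3 = -1367/1197.
S_4 = c3*ρ/(S_3 - 1) = 1 + (53941/344484)*ρ + (1969179/29899024)*ρ^2 + ...; c4 = 53941/344484.
S_5 = c4*ρ/(S_4 - 1) = 1 + (-6529383/15523652)*ρ + (167706/8059921)*ρ^2 + ...; c5 = -6529383/15523652.
S_6 = c5*ρ/(S_5 - 1) = 1 + (14555816/294236799)*ρ + (160113976/10741456881)*ρ^2 + ...; c6 = 14555816/294236799.
S_7 = c6*ρ/(S_6 - 1) = 1 + (-31229/103641)*ρ + ...; c7 = -31229/103641.


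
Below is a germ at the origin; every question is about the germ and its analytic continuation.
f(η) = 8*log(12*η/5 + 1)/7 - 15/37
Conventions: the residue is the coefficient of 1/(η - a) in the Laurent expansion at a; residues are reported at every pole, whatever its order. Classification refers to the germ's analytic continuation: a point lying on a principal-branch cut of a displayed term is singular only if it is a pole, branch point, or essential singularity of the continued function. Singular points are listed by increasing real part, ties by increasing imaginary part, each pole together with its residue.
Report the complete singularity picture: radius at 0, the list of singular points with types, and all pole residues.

Radius of convergence at 0: 5/12.
At -5/12: a logarithmic branch point.

Branch term (8/7)*log(1 - η/(-5/12)): its argument vanishes at η = -5/12, a logarithmic branch point, modulus 5/12.
The radius of convergence is the smallest modulus among the singular points: 5/12.


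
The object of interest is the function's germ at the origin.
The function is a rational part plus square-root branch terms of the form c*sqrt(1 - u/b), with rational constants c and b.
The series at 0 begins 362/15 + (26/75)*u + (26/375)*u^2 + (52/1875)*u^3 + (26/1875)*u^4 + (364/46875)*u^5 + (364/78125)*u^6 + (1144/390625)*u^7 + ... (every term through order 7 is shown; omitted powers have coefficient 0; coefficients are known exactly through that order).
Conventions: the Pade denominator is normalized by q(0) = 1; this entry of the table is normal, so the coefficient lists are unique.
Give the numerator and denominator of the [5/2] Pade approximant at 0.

The Pade approximant has numerator coefficients [362/15, -514/21, 578/105, 104/2625, 26/13125, 52/328125]; denominator coefficients [1, -36/35, 6/25].

Taylor coefficients needed (read off): a_0 = 362/15, a_1 = 26/75, a_2 = 26/375, a_3 = 52/1875, a_4 = 26/1875, a_5 = 364/46875, a_6 = 364/78125, a_7 = 1144/390625.
Write the denominator as Q(u) = 1 + q1*u + q2*u^2. Requiring Q*f - P = O(u^8) with deg P <= 5 kills the coefficients of u^6..u^7 in Q*f:
  u^6: a_6 + q1*a_5 + q2*a_4 = 0, i.e. 364/78125 + (364/46875)*q1 + (26/1875)*q2 = 0.
  u^7: a_7 + q1*a_6 + q2*a_5 = 0, i.e. 1144/390625 + (364/78125)*q1 + (364/46875)*q2 = 0.
Solving this linear system: q1 = -36/35, q2 = 6/25.
The numerator is Q*f truncated at degree 5: P0 = a_0 = 362/15; P1 = a_1 + q1*a_0 = -514/21; P2 = a_2 + q1*a_1 + q2*a_0 = 578/105; P3 = a_3 + q1*a_2 + q2*a_1 = 104/2625; P4 = a_4 + q1*a_3 + q2*a_2 = 26/13125; P5 = a_5 + q1*a_4 + q2*a_3 = 52/328125.


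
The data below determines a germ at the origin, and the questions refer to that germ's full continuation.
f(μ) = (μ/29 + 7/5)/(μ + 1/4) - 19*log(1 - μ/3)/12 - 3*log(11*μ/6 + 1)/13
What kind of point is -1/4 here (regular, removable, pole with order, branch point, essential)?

The point is a pole of order 1.

The denominator factor μ + 1/4 vanishes at -1/4 and appears to the power 1; the numerator there equals 807/580, nonzero, and no other factor vanishes.
The branch terms are analytic at this point.
Hence a pole whose order is the multiplicity, 1.


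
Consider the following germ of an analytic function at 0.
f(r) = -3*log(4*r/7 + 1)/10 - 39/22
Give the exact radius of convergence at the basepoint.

Branch term (-3/10)*log(1 - r/(-7/4)): its argument vanishes at r = -7/4, a logarithmic branch point, modulus 7/4.
The radius of convergence is the smallest modulus among the singular points: 7/4.

The radius of convergence is 7/4.


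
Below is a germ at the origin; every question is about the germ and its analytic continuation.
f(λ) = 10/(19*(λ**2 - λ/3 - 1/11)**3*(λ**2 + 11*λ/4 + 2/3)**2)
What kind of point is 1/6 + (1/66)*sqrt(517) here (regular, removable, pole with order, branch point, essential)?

The denominator factor λ**2 - λ/3 - 1/11 vanishes at 1/6 + (1/66)*sqrt(517) and appears to the power 3; the numerator there equals 10/19, nonzero, and no other factor vanishes.
Hence a pole whose order is the multiplicity, 3.

The point is a pole of order 3.


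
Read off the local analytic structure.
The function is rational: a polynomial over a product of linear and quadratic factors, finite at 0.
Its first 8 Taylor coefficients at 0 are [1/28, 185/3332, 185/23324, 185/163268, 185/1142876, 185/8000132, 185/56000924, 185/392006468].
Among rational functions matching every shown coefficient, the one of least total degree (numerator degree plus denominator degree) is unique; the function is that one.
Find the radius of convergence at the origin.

The radius of convergence is 7.

No rational of total degree below 2 reproduces all 8 coefficients; solving the [1/1] Pade equations on them gives f(ξ) = (-6*ξ/17 - 1/4)/(ξ - 7), whose expansion matches every shown term.
Denominator factor (ξ - 7): pole of order 1 at 7, modulus 7.
The radius of convergence is the smallest modulus among the singular points: 7.


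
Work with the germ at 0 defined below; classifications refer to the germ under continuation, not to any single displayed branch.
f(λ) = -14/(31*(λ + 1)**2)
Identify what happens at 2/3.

The point is a regular point.

Denominator factors: λ + 1 = 5/3 at λ = 2/3 — none vanishes.
So the germ continues analytically to 2/3.


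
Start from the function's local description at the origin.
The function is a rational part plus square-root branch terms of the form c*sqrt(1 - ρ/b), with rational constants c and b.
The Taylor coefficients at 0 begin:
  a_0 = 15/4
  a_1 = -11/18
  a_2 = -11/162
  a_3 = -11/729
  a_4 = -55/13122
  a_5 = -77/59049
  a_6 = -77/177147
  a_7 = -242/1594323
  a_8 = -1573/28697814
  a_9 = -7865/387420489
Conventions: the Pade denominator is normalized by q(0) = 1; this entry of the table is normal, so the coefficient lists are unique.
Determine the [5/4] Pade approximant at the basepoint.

The Pade approximant has numerator coefficients [15/4, -71/18, 469/324, -35/162, 295/26244, -11/118098]; denominator coefficients [1, -8/9, 7/27, -20/729, 5/6561].

Taylor coefficients needed (read off): a_0 = 15/4, a_1 = -11/18, a_2 = -11/162, a_3 = -11/729, a_4 = -55/13122, a_5 = -77/59049, a_6 = -77/177147, a_7 = -242/1594323, a_8 = -1573/28697814, a_9 = -7865/387420489.
Write the denominator as Q(ρ) = 1 + q1*ρ + q2*ρ^2 + q3*ρ^3 + q4*ρ^4. Requiring Q*f - P = O(ρ^10) with deg P <= 5 kills the coefficients of ρ^6..ρ^9 in Q*f:
  ρ^6: a_6 + q1*a_5 + q2*a_4 + q3*a_3 + q4*a_2 = 0, i.e. -77/177147 + (-77/59049)*q1 + (-55/13122)*q2 + (-11/729)*q3 + (-11/162)*q4 = 0.
  ρ^7: a_7 + q1*a_6 + q2*a_5 + q3*a_4 + q4*a_3 = 0, i.e. -242/1594323 + (-77/177147)*q1 + (-77/59049)*q2 + (-55/13122)*q3 + (-11/729)*q4 = 0.
  ρ^8: a_8 + q1*a_7 + q2*a_6 + q3*a_5 + q4*a_4 = 0, i.e. -1573/28697814 + (-242/1594323)*q1 + (-77/177147)*q2 + (-77/59049)*q3 + (-55/13122)*q4 = 0.
  ρ^9: a_9 + q1*a_8 + q2*a_7 + q3*a_6 + q4*a_5 = 0, i.e. -7865/387420489 + (-1573/28697814)*q1 + (-242/1594323)*q2 + (-77/177147)*q3 + (-77/59049)*q4 = 0.
Solving this linear system: q1 = -8/9, q2 = 7/27, q3 = -20/729, q4 = 5/6561.
The numerator is Q*f truncated at degree 5: P0 = a_0 = 15/4; P1 = a_1 + q1*a_0 = -71/18; P2 = a_2 + q1*a_1 + q2*a_0 = 469/324; P3 = a_3 + q1*a_2 + q2*a_1 + q3*a_0 = -35/162; P4 = a_4 + q1*a_3 + q2*a_2 + q3*a_1 + q4*a_0 = 295/26244; P5 = a_5 + q1*a_4 + q2*a_3 + q3*a_2 + q4*a_1 = -11/118098.


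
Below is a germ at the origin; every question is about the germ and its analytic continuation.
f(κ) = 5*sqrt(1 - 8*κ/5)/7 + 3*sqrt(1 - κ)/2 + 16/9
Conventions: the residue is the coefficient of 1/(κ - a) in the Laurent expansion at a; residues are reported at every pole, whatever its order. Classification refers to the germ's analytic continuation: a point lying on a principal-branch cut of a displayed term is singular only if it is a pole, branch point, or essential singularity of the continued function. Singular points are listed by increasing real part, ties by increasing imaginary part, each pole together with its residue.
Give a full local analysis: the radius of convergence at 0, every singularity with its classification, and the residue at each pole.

Branch term (5/7)*sqrt(1 - κ/(5/8)): its argument vanishes at κ = 5/8, a square-root branch point, modulus 5/8.
Branch term (3/2)*sqrt(1 - κ/(1)): its argument vanishes at κ = 1, a square-root branch point, modulus 1.
The radius of convergence is the smallest modulus among the singular points: 5/8.
List the singular points by increasing real part (a conjugate pair: the negative imaginary part first).

Radius of convergence at 0: 5/8.
At 5/8: an algebraic (square-root) branch point.
At 1: an algebraic (square-root) branch point.


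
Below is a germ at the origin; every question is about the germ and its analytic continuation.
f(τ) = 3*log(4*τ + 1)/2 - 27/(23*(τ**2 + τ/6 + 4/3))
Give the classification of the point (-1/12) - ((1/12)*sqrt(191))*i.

The denominator factor τ**2 + τ/6 + 4/3 vanishes at (-1/12) - ((1/12)*sqrt(191))*i and appears to the power 1; the numerator there equals -27/23, nonzero, and no other factor vanishes.
The branch terms are analytic at this point.
Hence a pole whose order is the multiplicity, 1.

The point is a pole of order 1.


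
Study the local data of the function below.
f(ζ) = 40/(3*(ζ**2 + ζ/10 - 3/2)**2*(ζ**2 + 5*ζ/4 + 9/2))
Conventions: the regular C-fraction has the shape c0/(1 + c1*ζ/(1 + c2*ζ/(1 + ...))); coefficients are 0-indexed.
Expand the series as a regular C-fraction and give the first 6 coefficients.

Taylor coefficients (expand at 0): a_0 = 320/243, a_1 = -416/2187, a_2 = 150928/98415, a_3 = -137288/4428675, a_4 = 58615124/39858075, a_5 = 644123662/8968066875.
c0 = a_0 = 320/243. Peel one level at a time: if S = 1 + c*ζ/S' with S'(0) = 1, then c is the ζ-coefficient of S and S' = c*ζ/(S - 1).
S_1 = c0/f = 1 + (13/90)*ζ + (-772/675)*ζ^2 + ...; c1 = 13/90.
S_2 = c1*ζ/(S_1 - 1) = 1 + (1544/195)*ζ + (821837/12675)*ζ^2 + ...; c2 = 1544/195.
S_3 = c2*ζ/(S_2 - 1) = 1 + (-821837/100360)*ζ + (4835953/21455424)*ζ^2 + ...; c3 = -821837/100360.
S_4 = c3*ζ/(S_3 - 1) = 1 + (3051815/110876184)*ζ + (1892141875/531152431263)*ζ^2 + ...; c4 = 3051815/110876184.
S_5 = c4*ζ/(S_4 - 1) = 1 + (-44945647000/347274620883)*ζ + ...; c5 = -44945647000/347274620883.

The regular C-fraction coefficients are [320/243, 13/90, 1544/195, -821837/100360, 3051815/110876184, -44945647000/347274620883].


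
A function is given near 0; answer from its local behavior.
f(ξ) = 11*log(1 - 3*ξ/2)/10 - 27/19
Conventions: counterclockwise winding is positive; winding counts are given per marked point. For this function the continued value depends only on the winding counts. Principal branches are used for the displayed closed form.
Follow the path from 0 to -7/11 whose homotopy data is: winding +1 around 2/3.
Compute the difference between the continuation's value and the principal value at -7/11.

The rational part is single-valued and drops out of the difference; each branch term changes only by its own monodromy.
(11/10)*log(1 - ξ/(2/3)): each positive loop around 2/3 adds 2*pi*i to the log, so winding +1 contributes (11/10)*(1)*2*pi*i = (11/5)*pi*i.
Summing the contributions at ξ = -7/11 gives (11/5)*pi*i.

Continued minus principal equals (11/5)*pi*i.


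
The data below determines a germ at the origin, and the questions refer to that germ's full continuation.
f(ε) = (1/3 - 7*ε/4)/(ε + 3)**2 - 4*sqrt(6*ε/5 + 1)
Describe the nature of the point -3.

The denominator factor ε + 3 vanishes at -3 and appears to the power 2; the numerator there equals 67/12, nonzero, and no other factor vanishes.
The branch terms are analytic at this point.
Hence a pole whose order is the multiplicity, 2.

The point is a pole of order 2.


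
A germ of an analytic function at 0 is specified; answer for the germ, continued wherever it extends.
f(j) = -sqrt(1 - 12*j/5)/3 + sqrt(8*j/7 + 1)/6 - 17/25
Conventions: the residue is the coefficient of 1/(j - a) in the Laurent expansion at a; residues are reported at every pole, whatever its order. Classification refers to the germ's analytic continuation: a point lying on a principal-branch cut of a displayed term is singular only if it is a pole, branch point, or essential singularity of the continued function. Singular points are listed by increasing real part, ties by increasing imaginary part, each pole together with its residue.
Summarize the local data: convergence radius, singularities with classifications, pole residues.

Branch term (-1/3)*sqrt(1 - j/(5/12)): its argument vanishes at j = 5/12, a square-root branch point, modulus 5/12.
Branch term (1/6)*sqrt(1 - j/(-7/8)): its argument vanishes at j = -7/8, a square-root branch point, modulus 7/8.
The radius of convergence is the smallest modulus among the singular points: 5/12.
List the singular points by increasing real part (a conjugate pair: the negative imaginary part first).

Radius of convergence at 0: 5/12.
At -7/8: an algebraic (square-root) branch point.
At 5/12: an algebraic (square-root) branch point.


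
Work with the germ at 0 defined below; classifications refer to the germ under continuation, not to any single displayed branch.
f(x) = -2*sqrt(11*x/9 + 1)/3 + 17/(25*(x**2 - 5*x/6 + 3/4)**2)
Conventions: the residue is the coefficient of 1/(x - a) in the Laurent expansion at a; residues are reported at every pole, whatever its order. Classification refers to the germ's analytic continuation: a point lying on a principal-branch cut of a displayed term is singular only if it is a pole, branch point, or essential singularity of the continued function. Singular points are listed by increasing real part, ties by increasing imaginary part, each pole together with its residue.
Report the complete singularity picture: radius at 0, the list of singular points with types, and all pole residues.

Radius of convergence at 0: 9/11.
At -9/11: an algebraic (square-root) branch point.
At (5/12) - ((1/12)*sqrt(83))*i: a pole of order 2; residue ((7344/172225)*sqrt(83))*i.
At (5/12) + ((1/12)*sqrt(83))*i: a pole of order 2; residue -((7344/172225)*sqrt(83))*i.

Denominator factor (x**2 - 5*x/6 + 3/4)^2: discriminant -83/36, complex-conjugate roots (5/12) + ((1/12)*sqrt(83))*i and (5/12) - ((1/12)*sqrt(83))*i; poles of order 2, moduli (1/2)*sqrt(3) and (1/2)*sqrt(3).
Branch term (-2/3)*sqrt(1 - x/(-9/11)): its argument vanishes at x = -9/11, a square-root branch point, modulus 9/11.
The radius of convergence is the smallest modulus among the singular points: 9/11.
The branch term is analytic at (5/12) - ((1/12)*sqrt(83))*i and contributes nothing to the residue; only the rational part matters.
The factor x**2 - 5*x/6 + 3/4 splits as (x - a)(x - a') with a = (5/12) - ((1/12)*sqrt(83))*i, a' = (5/12) + ((1/12)*sqrt(83))*i. At the order-2 pole a set g(x) = (x - a)^2*(rational part) = [17/25] / (x - a')^2.
Order-2 pole: residue = g'(a); g'((5/12) - ((1/12)*sqrt(83))*i) = ((7344/172225)*sqrt(83))*i, so the residue is ((7344/172225)*sqrt(83))*i.
The branch term is analytic at (5/12) + ((1/12)*sqrt(83))*i and contributes nothing to the residue; only the rational part matters.
The factor x**2 - 5*x/6 + 3/4 splits as (x - a)(x - a') with a = (5/12) + ((1/12)*sqrt(83))*i, a' = (5/12) - ((1/12)*sqrt(83))*i. At the order-2 pole a set g(x) = (x - a)^2*(rational part) = [17/25] / (x - a')^2.
Order-2 pole: residue = g'(a); g'((5/12) + ((1/12)*sqrt(83))*i) = -((7344/172225)*sqrt(83))*i, so the residue is -((7344/172225)*sqrt(83))*i.
List the singular points by increasing real part (a conjugate pair: the negative imaginary part first).


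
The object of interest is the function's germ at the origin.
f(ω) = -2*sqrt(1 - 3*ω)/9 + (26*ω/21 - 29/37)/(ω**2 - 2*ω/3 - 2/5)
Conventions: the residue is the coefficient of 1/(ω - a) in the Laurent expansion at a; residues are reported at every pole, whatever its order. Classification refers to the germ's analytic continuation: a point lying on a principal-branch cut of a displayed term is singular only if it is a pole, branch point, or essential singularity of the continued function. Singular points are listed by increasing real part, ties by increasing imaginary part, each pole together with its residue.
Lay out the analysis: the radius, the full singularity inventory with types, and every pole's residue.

Radius of convergence at 0: 1/3.
At 1/3 - (1/15)*sqrt(115): a pole of order 1; residue 13/21 + (865/35742)*sqrt(115).
At 1/3: an algebraic (square-root) branch point.
At 1/3 + (1/15)*sqrt(115): a pole of order 1; residue 13/21 - (865/35742)*sqrt(115).

Denominator factor (ω**2 - 2*ω/3 - 2/5): discriminant 92/45, real irrational roots 1/3 + (1/15)*sqrt(115) and 1/3 - (1/15)*sqrt(115); poles of order 1, moduli 1/3 + (1/15)*sqrt(115) and -1/3 + (1/15)*sqrt(115).
Branch term (-2/9)*sqrt(1 - ω/(1/3)): its argument vanishes at ω = 1/3, a square-root branch point, modulus 1/3.
The radius of convergence is the smallest modulus among the singular points: 1/3.
The branch term is analytic at 1/3 - (1/15)*sqrt(115) and contributes nothing to the residue; only the rational part matters.
The factor ω**2 - 2*ω/3 - 2/5 splits as (ω - a)(ω - a') with a = 1/3 - (1/15)*sqrt(115), a' = 1/3 + (1/15)*sqrt(115). At the order-1 pole a set g(ω) = (ω - a)*(rational part) = [26*ω/21 - 29/37] / (ω - a').
Simple pole: residue = g(a) at a = 1/3 - (1/15)*sqrt(115), which is 13/21 + (865/35742)*sqrt(115).
The branch term is analytic at 1/3 + (1/15)*sqrt(115) and contributes nothing to the residue; only the rational part matters.
The factor ω**2 - 2*ω/3 - 2/5 splits as (ω - a)(ω - a') with a = 1/3 + (1/15)*sqrt(115), a' = 1/3 - (1/15)*sqrt(115). At the order-1 pole a set g(ω) = (ω - a)*(rational part) = [26*ω/21 - 29/37] / (ω - a').
Simple pole: residue = g(a) at a = 1/3 + (1/15)*sqrt(115), which is 13/21 - (865/35742)*sqrt(115).
List the singular points by increasing real part (a conjugate pair: the negative imaginary part first).


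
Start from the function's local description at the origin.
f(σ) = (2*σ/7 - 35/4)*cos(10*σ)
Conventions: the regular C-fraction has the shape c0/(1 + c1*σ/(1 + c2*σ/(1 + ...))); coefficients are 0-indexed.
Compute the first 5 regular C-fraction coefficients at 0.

Taylor coefficients (expand at 0): a_0 = -35/4, a_1 = 2/7, a_2 = 875/2, a_3 = -100/7, a_4 = -21875/6.
c0 = a_0 = -35/4. Peel one level at a time: if S = 1 + c*σ/S' with S'(0) = 1, then c is the σ-coefficient of S and S' = c*σ/(S - 1).
S_1 = c0/f = 1 + (8/245)*σ + (3001314/60025)*σ^2 + ...; c1 = 8/245.
S_2 = c1*σ/(S_1 - 1) = 1 + (-1500657/980)*σ + (37516425/16)*σ^2 + ...; c2 = -1500657/980.
S_3 = c2*σ/(S_2 - 1) = 1 + (6125/4)*σ + (-187578125/4501971)*σ^2 + ...; c3 = 6125/4.
S_4 = c3*σ/(S_3 - 1) = 1 + (122500/4501971)*σ + ...; c4 = 122500/4501971.

The regular C-fraction coefficients are [-35/4, 8/245, -1500657/980, 6125/4, 122500/4501971].


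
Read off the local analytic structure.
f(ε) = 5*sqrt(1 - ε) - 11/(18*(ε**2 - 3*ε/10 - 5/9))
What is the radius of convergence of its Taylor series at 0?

Denominator factor (ε**2 - 3*ε/10 - 5/9): discriminant 2081/900, real irrational roots 3/20 + (1/60)*sqrt(2081) and 3/20 - (1/60)*sqrt(2081); poles of order 1, moduli 3/20 + (1/60)*sqrt(2081) and -3/20 + (1/60)*sqrt(2081).
Branch term (5)*sqrt(1 - ε/(1)): its argument vanishes at ε = 1, a square-root branch point, modulus 1.
The radius of convergence is the smallest modulus among the singular points: -3/20 + (1/60)*sqrt(2081).

The radius of convergence is -3/20 + (1/60)*sqrt(2081).


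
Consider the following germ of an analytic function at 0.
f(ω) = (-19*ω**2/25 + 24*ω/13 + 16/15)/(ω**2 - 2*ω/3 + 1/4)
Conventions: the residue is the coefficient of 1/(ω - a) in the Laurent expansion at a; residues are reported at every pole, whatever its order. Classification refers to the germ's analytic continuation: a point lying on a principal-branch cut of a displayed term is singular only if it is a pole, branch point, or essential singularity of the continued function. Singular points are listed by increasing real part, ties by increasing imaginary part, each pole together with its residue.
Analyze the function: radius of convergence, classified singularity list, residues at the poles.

Denominator factor (ω**2 - 2*ω/3 + 1/4): discriminant -5/9, complex-conjugate roots (1/3) + ((1/6)*sqrt(5))*i and (1/3) - ((1/6)*sqrt(5))*i; poles of order 1, moduli 1/2 and 1/2.
The radius of convergence is the smallest modulus among the singular points: 1/2.
The factor ω**2 - 2*ω/3 + 1/4 splits as (ω - a)(ω - a') with a = (1/3) - ((1/6)*sqrt(5))*i, a' = (1/3) + ((1/6)*sqrt(5))*i. At the order-1 pole a set g(ω) = (ω - a)*f(ω) = [-19*ω**2/25 + 24*ω/13 + 16/15] / (ω - a').
Simple pole: residue = g(a) at a = (1/3) - ((1/6)*sqrt(5))*i, which is (653/975) + ((19927/19500)*sqrt(5))*i.
The factor ω**2 - 2*ω/3 + 1/4 splits as (ω - a)(ω - a') with a = (1/3) + ((1/6)*sqrt(5))*i, a' = (1/3) - ((1/6)*sqrt(5))*i. At the order-1 pole a set g(ω) = (ω - a)*f(ω) = [-19*ω**2/25 + 24*ω/13 + 16/15] / (ω - a').
Simple pole: residue = g(a) at a = (1/3) + ((1/6)*sqrt(5))*i, which is (653/975) - ((19927/19500)*sqrt(5))*i.
List the singular points by increasing real part (a conjugate pair: the negative imaginary part first).

Radius of convergence at 0: 1/2.
At (1/3) - ((1/6)*sqrt(5))*i: a pole of order 1; residue (653/975) + ((19927/19500)*sqrt(5))*i.
At (1/3) + ((1/6)*sqrt(5))*i: a pole of order 1; residue (653/975) - ((19927/19500)*sqrt(5))*i.


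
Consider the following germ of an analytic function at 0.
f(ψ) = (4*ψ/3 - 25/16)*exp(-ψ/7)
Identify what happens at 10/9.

The point is a regular point.

There is no denominator, hence no pole anywhere.
The factor exp(-ψ/7) is entire.
So the germ continues analytically to 10/9.


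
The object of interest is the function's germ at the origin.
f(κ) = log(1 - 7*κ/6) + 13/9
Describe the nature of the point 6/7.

The term (1)*log(1 - κ/(6/7)) has argument 1 - 6/7/(6/7) = 0 at 6/7: a logarithmic (infinitely-sheeted) branch point; the remaining terms are analytic or single-valued there.

The point is a logarithmic branch point.


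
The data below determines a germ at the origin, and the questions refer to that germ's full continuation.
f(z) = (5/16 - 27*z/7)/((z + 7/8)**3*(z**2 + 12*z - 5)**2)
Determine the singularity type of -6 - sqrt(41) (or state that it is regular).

The denominator factor z**2 + 12*z - 5 vanishes at -6 - sqrt(41) and appears to the power 2; the numerator there equals 2627/112 + (27/7)*sqrt(41), nonzero, and no other factor vanishes.
Hence a pole whose order is the multiplicity, 2.

The point is a pole of order 2.


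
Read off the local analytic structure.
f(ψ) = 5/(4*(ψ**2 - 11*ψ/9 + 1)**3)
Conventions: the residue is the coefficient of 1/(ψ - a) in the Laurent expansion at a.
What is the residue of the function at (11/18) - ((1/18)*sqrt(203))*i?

The factor ψ**2 - 11*ψ/9 + 1 splits as (ψ - a)(ψ - a') with a = (11/18) - ((1/18)*sqrt(203))*i, a' = (11/18) + ((1/18)*sqrt(203))*i. At the order-3 pole a set g(ψ) = (ψ - a)^3*f(ψ) = [5/4] / (ψ - a')^3.
Order-3 pole: residue = g''(a)/2; g''((11/18) - ((1/18)*sqrt(203))*i) = ((885735/8365427)*sqrt(203))*i, so the residue is ((885735/16730854)*sqrt(203))*i.

The residue is ((885735/16730854)*sqrt(203))*i.


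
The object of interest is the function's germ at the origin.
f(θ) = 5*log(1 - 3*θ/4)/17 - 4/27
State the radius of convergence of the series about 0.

The radius of convergence is 4/3.

Branch term (5/17)*log(1 - θ/(4/3)): its argument vanishes at θ = 4/3, a logarithmic branch point, modulus 4/3.
The radius of convergence is the smallest modulus among the singular points: 4/3.


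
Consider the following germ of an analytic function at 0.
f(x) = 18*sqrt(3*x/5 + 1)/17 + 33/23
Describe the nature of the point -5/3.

The point is an algebraic (square-root) branch point.

The term (18/17)*sqrt(1 - x/(-5/3)) has argument 1 - -5/3/(-5/3) = 0 at -5/3: a square-root (algebraic, two-sheeted) branch point; the remaining terms are analytic or single-valued there.


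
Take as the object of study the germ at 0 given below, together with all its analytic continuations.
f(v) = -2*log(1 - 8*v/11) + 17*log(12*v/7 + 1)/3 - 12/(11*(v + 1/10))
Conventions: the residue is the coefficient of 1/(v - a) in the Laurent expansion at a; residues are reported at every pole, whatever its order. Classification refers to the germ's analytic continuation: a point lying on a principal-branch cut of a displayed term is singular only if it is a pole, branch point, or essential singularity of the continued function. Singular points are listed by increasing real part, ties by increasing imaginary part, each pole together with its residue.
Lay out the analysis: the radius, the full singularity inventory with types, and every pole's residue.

Denominator factor (v + 1/10): pole of order 1 at -1/10, modulus 1/10.
Branch term (-2)*log(1 - v/(11/8)): its argument vanishes at v = 11/8, a logarithmic branch point, modulus 11/8.
Branch term (17/3)*log(1 - v/(-7/12)): its argument vanishes at v = -7/12, a logarithmic branch point, modulus 7/12.
The radius of convergence is the smallest modulus among the singular points: 1/10.
The branch terms are analytic at -1/10 and contribute nothing to the residue; only the rational part matters.
At the order-1 pole -1/10 set g(v) = (v - (-1/10))*(rational part) = -12/11.
Simple pole: residue = g(a) at a = -1/10, which is -12/11.
List the singular points by increasing real part (a conjugate pair: the negative imaginary part first).

Radius of convergence at 0: 1/10.
At -7/12: a logarithmic branch point.
At -1/10: a pole of order 1; residue -12/11.
At 11/8: a logarithmic branch point.


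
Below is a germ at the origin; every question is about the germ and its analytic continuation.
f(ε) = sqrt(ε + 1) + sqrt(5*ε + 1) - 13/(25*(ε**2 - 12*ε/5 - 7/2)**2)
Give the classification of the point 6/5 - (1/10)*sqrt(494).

The point is a pole of order 2.

The denominator factor ε**2 - 12*ε/5 - 7/2 vanishes at 6/5 - (1/10)*sqrt(494) and appears to the power 2; the numerator there equals -13/25, nonzero, and no other factor vanishes.
The branch terms are analytic at this point.
Hence a pole whose order is the multiplicity, 2.


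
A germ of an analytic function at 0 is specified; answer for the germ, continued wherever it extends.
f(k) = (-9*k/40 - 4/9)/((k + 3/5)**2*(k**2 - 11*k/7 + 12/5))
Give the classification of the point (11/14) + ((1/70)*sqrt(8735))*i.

The point is a pole of order 1.

The denominator factor k**2 - 11*k/7 + 12/5 vanishes at (11/14) + ((1/70)*sqrt(8735))*i and appears to the power 1; the numerator there equals (-3131/5040) - ((9/2800)*sqrt(8735))*i, nonzero, and no other factor vanishes.
Hence a pole whose order is the multiplicity, 1.


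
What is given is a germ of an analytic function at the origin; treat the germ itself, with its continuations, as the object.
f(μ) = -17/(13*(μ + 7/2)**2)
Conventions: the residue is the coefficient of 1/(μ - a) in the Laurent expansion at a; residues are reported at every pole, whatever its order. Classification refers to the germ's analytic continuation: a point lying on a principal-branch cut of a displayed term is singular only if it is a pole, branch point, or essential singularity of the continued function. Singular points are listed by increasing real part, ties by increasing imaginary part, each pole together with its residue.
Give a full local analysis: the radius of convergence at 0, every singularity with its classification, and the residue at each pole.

Radius of convergence at 0: 7/2.
At -7/2: a pole of order 2; residue 0.

Denominator factor (μ + 7/2)^2: pole of order 2 at -7/2, modulus 7/2.
The radius of convergence is the smallest modulus among the singular points: 7/2.
At the order-2 pole -7/2 set g(μ) = (μ - (-7/2))^2*f(μ) = -17/13.
Order-2 pole: residue = g'(a); g'(-7/2) = 0, so the residue is 0.


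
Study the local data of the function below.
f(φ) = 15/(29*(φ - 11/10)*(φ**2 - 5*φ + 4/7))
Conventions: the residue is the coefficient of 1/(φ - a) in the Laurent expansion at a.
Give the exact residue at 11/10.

The residue is -10500/75487.

At the order-1 pole 11/10 set g(φ) = (φ - (11/10))*f(φ) = 15/(29*(φ**2 - 5*φ + 4/7)).
Simple pole: residue = g(a) at a = 11/10, which is -10500/75487.


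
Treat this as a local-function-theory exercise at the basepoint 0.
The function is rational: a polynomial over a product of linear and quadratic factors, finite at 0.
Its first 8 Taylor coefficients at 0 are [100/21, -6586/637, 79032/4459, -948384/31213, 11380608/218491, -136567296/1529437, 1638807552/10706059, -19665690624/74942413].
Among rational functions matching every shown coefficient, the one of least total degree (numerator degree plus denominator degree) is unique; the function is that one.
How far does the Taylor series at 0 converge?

The radius of convergence is 7/12.

No rational of total degree below 2 reproduces all 8 coefficients; solving the [1/1] Pade equations on them gives f(μ) = (25/9 - 33*μ/26)/(μ + 7/12), whose expansion matches every shown term.
Denominator factor (μ + 7/12): pole of order 1 at -7/12, modulus 7/12.
The radius of convergence is the smallest modulus among the singular points: 7/12.


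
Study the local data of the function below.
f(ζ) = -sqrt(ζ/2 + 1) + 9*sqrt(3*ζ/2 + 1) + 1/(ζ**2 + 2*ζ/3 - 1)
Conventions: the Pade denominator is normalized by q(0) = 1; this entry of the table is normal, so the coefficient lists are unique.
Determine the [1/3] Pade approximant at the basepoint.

Taylor coefficients needed (expand at 0): a_0 = 7, a_1 = 35/6, a_2 = -71/18, a_3 = 451/1728, a_4 = -89335/20736.
Write the denominator as Q(ζ) = 1 + q1*ζ + q2*ζ^2 + q3*ζ^3. Requiring Q*f - P = O(ζ^5) with deg P <= 1 kills the coefficients of ζ^2..ζ^4 in Q*f:
  ζ^2: a_2 + q1*a_1 + q2*a_0 = 0, i.e. -71/18 + (35/6)*q1 + (7)*q2 = 0.
  ζ^3: a_3 + q1*a_2 + q2*a_1 + q3*a_0 = 0, i.e. 451/1728 + (-71/18)*q1 + (35/6)*q2 + (7)*q3 = 0.
  ζ^4: a_4 + q1*a_3 + q2*a_2 + q3*a_1 = 0, i.e. -89335/20736 + (451/1728)*q1 + (-71/18)*q2 + (35/6)*q3 = 0.
Solving this linear system: q1 = 1377139/1580124, q2 = -514457/3160248, q3 = 34774095/58991296.
The numerator is Q*f truncated at degree 1: P0 = a_0 = 7; P1 = a_1 + q1*a_0 = 2693909/225732.

The Pade approximant has numerator coefficients [7, 2693909/225732]; denominator coefficients [1, 1377139/1580124, -514457/3160248, 34774095/58991296].
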